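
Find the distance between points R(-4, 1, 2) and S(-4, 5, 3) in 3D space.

d = √[(x₂-x₁)² + (y₂-y₁)² + (z₂-z₁)²]
  = √[0² + 4² + 1²]
  = √[0 + 16 + 1]
  = √17
  ≈ 4.123

4.123


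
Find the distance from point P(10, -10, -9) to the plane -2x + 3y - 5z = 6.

distance = |a·x₀ + b·y₀ + c·z₀ - d| / √(a² + b² + c²)
  = |(-2)·10 + 3·(-10) + (-5)·(-9) - 6| / √((-2)² + 3² + (-5)²)
  = |-20 - 30 + 45 - 6| / √(4 + 9 + 25)
  = |-11| / √38
  = 11 / 6.164
  ≈ 1.784

1.784


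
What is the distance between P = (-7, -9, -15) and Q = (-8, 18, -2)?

d = √[(x₂-x₁)² + (y₂-y₁)² + (z₂-z₁)²]
  = √[(-1)² + 27² + 13²]
  = √[1 + 729 + 169]
  = √899
  ≈ 29.98

29.98


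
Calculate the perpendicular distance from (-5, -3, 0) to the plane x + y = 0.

distance = |a·x₀ + b·y₀ + c·z₀ - d| / √(a² + b² + c²)
  = |1·(-5) + 1·(-3) + 0·0 - 0| / √(1² + 1² + 0²)
  = |-5 - 3 + 0 + 0| / √(1 + 1 + 0)
  = |-8| / √2
  = 8 / 1.414
  ≈ 5.657

5.657


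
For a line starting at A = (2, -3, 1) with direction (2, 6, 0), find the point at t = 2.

P(t) = A + t·d
  = (2 + 2·2, -3 + 6·2, 1 + 0·2)
  = (2 + 4, -3 + 12, 1 + 0)
  = (6, 9, 1)

(6, 9, 1)


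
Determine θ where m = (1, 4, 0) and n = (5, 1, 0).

m·n = 1·5 + 4·1 + 0·0 = 5 + 4 + 0 = 9
|m| = √(1² + 4² + 0²) = √17 ≈ 4.123
|n| = √(5² + 1² + 0²) = √26 ≈ 5.099
cos θ = (m·n)/(|m||n|) = 9/(4.123·5.099) ≈ 0.4281
θ = arccos(0.4281) ≈ 64.65°

64.65°


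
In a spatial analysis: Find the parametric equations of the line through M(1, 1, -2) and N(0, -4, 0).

Direction vector d = N - M = (0 - 1, -4 - 1, 0 + 2) = (-1, -5, 2)
Parametric form r = M + t·d:
x = 1 - t, y = 1 - 5t, z = -2 + 2t

x = 1 - t, y = 1 - 5t, z = -2 + 2t


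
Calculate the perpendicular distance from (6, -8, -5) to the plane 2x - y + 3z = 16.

distance = |a·x₀ + b·y₀ + c·z₀ - d| / √(a² + b² + c²)
  = |2·6 + (-1)·(-8) + 3·(-5) - 16| / √(2² + (-1)² + 3²)
  = |12 + 8 - 15 - 16| / √(4 + 1 + 9)
  = |-11| / √14
  = 11 / 3.742
  ≈ 2.94

2.94


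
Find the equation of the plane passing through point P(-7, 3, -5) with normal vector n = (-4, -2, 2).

The plane through P with normal n = (a, b, c) satisfies n·(r - P) = 0,
i.e. ax + by + cz = a·x₀ + b·y₀ + c·z₀.
d = (-4)·(-7) + (-2)·3 + 2·(-5)
  = 28 - 6 - 10
  = 12
Equation: -4x - 2y + 2z = 12

-4x - 2y + 2z = 12


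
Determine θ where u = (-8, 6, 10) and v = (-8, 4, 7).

u·v = (-8)·(-8) + 6·4 + 10·7 = 64 + 24 + 70 = 158
|u| = √((-8)² + 6² + 10²) = √200 ≈ 14.14
|v| = √((-8)² + 4² + 7²) = √129 ≈ 11.36
cos θ = (u·v)/(|u||v|) = 158/(14.14·11.36) ≈ 0.9837
θ = arccos(0.9837) ≈ 10.37°

10.37°


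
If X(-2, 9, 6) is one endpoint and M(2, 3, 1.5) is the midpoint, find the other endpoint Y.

Y = 2M - X
  = (2·2 - (-2), 2·3 - 9, 2·1.5 - 6)
  = (4 + 2, 6 - 9, 3 - 6)
  = (6, -3, -3)

(6, -3, -3)


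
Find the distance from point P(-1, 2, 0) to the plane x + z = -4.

distance = |a·x₀ + b·y₀ + c·z₀ - d| / √(a² + b² + c²)
  = |1·(-1) + 0·2 + 1·0 - (-4)| / √(1² + 0² + 1²)
  = |-1 + 0 + 0 + 4| / √(1 + 0 + 1)
  = |3| / √2
  = 3 / 1.414
  ≈ 2.121

2.121


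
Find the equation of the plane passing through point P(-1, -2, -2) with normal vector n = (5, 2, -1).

The plane through P with normal n = (a, b, c) satisfies n·(r - P) = 0,
i.e. ax + by + cz = a·x₀ + b·y₀ + c·z₀.
d = 5·(-1) + 2·(-2) + (-1)·(-2)
  = -5 - 4 + 2
  = -7
Equation: 5x + 2y - z = -7

5x + 2y - z = -7


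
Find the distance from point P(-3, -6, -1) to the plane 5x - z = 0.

distance = |a·x₀ + b·y₀ + c·z₀ - d| / √(a² + b² + c²)
  = |5·(-3) + 0·(-6) + (-1)·(-1) - 0| / √(5² + 0² + (-1)²)
  = |-15 + 0 + 1 + 0| / √(25 + 0 + 1)
  = |-14| / √26
  = 14 / 5.099
  ≈ 2.746

2.746


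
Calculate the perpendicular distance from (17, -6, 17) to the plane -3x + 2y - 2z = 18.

distance = |a·x₀ + b·y₀ + c·z₀ - d| / √(a² + b² + c²)
  = |(-3)·17 + 2·(-6) + (-2)·17 - 18| / √((-3)² + 2² + (-2)²)
  = |-51 - 12 - 34 - 18| / √(9 + 4 + 4)
  = |-115| / √17
  = 115 / 4.123
  ≈ 27.89

27.89


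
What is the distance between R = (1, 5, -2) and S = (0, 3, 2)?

d = √[(x₂-x₁)² + (y₂-y₁)² + (z₂-z₁)²]
  = √[(-1)² + (-2)² + 4²]
  = √[1 + 4 + 16]
  = √21
  ≈ 4.583

4.583


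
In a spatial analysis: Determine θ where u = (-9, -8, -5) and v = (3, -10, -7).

u·v = (-9)·3 + (-8)·(-10) + (-5)·(-7) = -27 + 80 + 35 = 88
|u| = √((-9)² + (-8)² + (-5)²) = √170 ≈ 13.04
|v| = √(3² + (-10)² + (-7)²) = √158 ≈ 12.57
cos θ = (u·v)/(|u||v|) = 88/(13.04·12.57) ≈ 0.5369
θ = arccos(0.5369) ≈ 57.52°

57.52°


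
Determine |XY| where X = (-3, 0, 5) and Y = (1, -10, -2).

d = √[(x₂-x₁)² + (y₂-y₁)² + (z₂-z₁)²]
  = √[4² + (-10)² + (-7)²]
  = √[16 + 100 + 49]
  = √165
  ≈ 12.85

12.85


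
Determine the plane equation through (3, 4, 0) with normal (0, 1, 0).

The plane through P with normal n = (a, b, c) satisfies n·(r - P) = 0,
i.e. ax + by + cz = a·x₀ + b·y₀ + c·z₀.
d = 0·3 + 1·4 + 0·0
  = 0 + 4 + 0
  = 4
Equation: y = 4

y = 4


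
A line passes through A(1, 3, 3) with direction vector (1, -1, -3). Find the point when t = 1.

P(t) = A + t·d
  = (1 + 1·1, 3 + (-1)·1, 3 + (-3)·1)
  = (1 + 1, 3 - 1, 3 - 3)
  = (2, 2, 0)

(2, 2, 0)


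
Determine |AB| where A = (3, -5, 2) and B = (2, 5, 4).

d = √[(x₂-x₁)² + (y₂-y₁)² + (z₂-z₁)²]
  = √[(-1)² + 10² + 2²]
  = √[1 + 100 + 4]
  = √105
  ≈ 10.25

10.25


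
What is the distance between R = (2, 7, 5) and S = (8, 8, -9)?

d = √[(x₂-x₁)² + (y₂-y₁)² + (z₂-z₁)²]
  = √[6² + 1² + (-14)²]
  = √[36 + 1 + 196]
  = √233
  ≈ 15.26

15.26


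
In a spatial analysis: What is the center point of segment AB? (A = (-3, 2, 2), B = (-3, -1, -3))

M = ((x₁+x₂)/2, (y₁+y₂)/2, (z₁+z₂)/2)
  = ((-3 - 3)/2, (2 - 1)/2, (2 - 3)/2)
  = (-6/2, 1/2, -1/2)
  = (-3, 0.5, -0.5)

(-3, 0.5, -0.5)


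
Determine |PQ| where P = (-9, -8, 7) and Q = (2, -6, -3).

d = √[(x₂-x₁)² + (y₂-y₁)² + (z₂-z₁)²]
  = √[11² + 2² + (-10)²]
  = √[121 + 4 + 100]
  = √225
  ≈ 15

15


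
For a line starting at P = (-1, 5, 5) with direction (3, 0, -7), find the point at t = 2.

P(t) = P + t·d
  = (-1 + 3·2, 5 + 0·2, 5 + (-7)·2)
  = (-1 + 6, 5 + 0, 5 - 14)
  = (5, 5, -9)

(5, 5, -9)


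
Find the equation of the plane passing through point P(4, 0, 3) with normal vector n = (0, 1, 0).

The plane through P with normal n = (a, b, c) satisfies n·(r - P) = 0,
i.e. ax + by + cz = a·x₀ + b·y₀ + c·z₀.
d = 0·4 + 1·0 + 0·3
  = 0 + 0 + 0
  = 0
Equation: y = 0

y = 0


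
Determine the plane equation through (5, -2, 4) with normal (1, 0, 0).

The plane through P with normal n = (a, b, c) satisfies n·(r - P) = 0,
i.e. ax + by + cz = a·x₀ + b·y₀ + c·z₀.
d = 1·5 + 0·(-2) + 0·4
  = 5 + 0 + 0
  = 5
Equation: x = 5

x = 5


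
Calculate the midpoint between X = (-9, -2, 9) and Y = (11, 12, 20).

M = ((x₁+x₂)/2, (y₁+y₂)/2, (z₁+z₂)/2)
  = ((-9 + 11)/2, (-2 + 12)/2, (9 + 20)/2)
  = (2/2, 10/2, 29/2)
  = (1, 5, 14.5)

(1, 5, 14.5)


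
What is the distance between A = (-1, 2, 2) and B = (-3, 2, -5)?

d = √[(x₂-x₁)² + (y₂-y₁)² + (z₂-z₁)²]
  = √[(-2)² + 0² + (-7)²]
  = √[4 + 0 + 49]
  = √53
  ≈ 7.28

7.28


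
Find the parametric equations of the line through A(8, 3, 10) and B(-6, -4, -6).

Direction vector d = B - A = (-6 - 8, -4 - 3, -6 - 10) = (-14, -7, -16)
Parametric form r = A + t·d:
x = 8 - 14t, y = 3 - 7t, z = 10 - 16t

x = 8 - 14t, y = 3 - 7t, z = 10 - 16t


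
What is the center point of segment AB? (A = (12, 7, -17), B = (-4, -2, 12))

M = ((x₁+x₂)/2, (y₁+y₂)/2, (z₁+z₂)/2)
  = ((12 - 4)/2, (7 - 2)/2, (-17 + 12)/2)
  = (8/2, 5/2, -5/2)
  = (4, 2.5, -2.5)

(4, 2.5, -2.5)


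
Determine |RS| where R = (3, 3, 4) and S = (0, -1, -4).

d = √[(x₂-x₁)² + (y₂-y₁)² + (z₂-z₁)²]
  = √[(-3)² + (-4)² + (-8)²]
  = √[9 + 16 + 64]
  = √89
  ≈ 9.434

9.434


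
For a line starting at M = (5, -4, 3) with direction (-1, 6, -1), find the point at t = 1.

P(t) = M + t·d
  = (5 + (-1)·1, -4 + 6·1, 3 + (-1)·1)
  = (5 - 1, -4 + 6, 3 - 1)
  = (4, 2, 2)

(4, 2, 2)


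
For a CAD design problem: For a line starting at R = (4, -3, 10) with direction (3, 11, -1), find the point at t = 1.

P(t) = R + t·d
  = (4 + 3·1, -3 + 11·1, 10 + (-1)·1)
  = (4 + 3, -3 + 11, 10 - 1)
  = (7, 8, 9)

(7, 8, 9)


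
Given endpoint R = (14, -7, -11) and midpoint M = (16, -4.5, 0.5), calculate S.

S = 2M - R
  = (2·16 - 14, 2·(-4.5) - (-7), 2·0.5 - (-11))
  = (32 - 14, -9 + 7, 1 + 11)
  = (18, -2, 12)

(18, -2, 12)


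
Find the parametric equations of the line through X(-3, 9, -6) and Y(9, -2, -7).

Direction vector d = Y - X = (9 + 3, -2 - 9, -7 + 6) = (12, -11, -1)
Parametric form r = X + t·d:
x = -3 + 12t, y = 9 - 11t, z = -6 - t

x = -3 + 12t, y = 9 - 11t, z = -6 - t


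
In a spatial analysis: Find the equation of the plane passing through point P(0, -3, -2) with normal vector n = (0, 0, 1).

The plane through P with normal n = (a, b, c) satisfies n·(r - P) = 0,
i.e. ax + by + cz = a·x₀ + b·y₀ + c·z₀.
d = 0·0 + 0·(-3) + 1·(-2)
  = 0 + 0 - 2
  = -2
Equation: z = -2

z = -2


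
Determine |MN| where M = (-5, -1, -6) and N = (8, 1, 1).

d = √[(x₂-x₁)² + (y₂-y₁)² + (z₂-z₁)²]
  = √[13² + 2² + 7²]
  = √[169 + 4 + 49]
  = √222
  ≈ 14.9

14.9


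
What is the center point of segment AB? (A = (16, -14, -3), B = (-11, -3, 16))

M = ((x₁+x₂)/2, (y₁+y₂)/2, (z₁+z₂)/2)
  = ((16 - 11)/2, (-14 - 3)/2, (-3 + 16)/2)
  = (5/2, -17/2, 13/2)
  = (2.5, -8.5, 6.5)

(2.5, -8.5, 6.5)


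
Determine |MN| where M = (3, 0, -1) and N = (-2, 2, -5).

d = √[(x₂-x₁)² + (y₂-y₁)² + (z₂-z₁)²]
  = √[(-5)² + 2² + (-4)²]
  = √[25 + 4 + 16]
  = √45
  ≈ 6.708

6.708


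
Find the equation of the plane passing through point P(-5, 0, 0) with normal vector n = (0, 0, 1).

The plane through P with normal n = (a, b, c) satisfies n·(r - P) = 0,
i.e. ax + by + cz = a·x₀ + b·y₀ + c·z₀.
d = 0·(-5) + 0·0 + 1·0
  = 0 + 0 + 0
  = 0
Equation: z = 0

z = 0


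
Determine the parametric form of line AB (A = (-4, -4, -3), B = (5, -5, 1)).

Direction vector d = B - A = (5 + 4, -5 + 4, 1 + 3) = (9, -1, 4)
Parametric form r = A + t·d:
x = -4 + 9t, y = -4 - t, z = -3 + 4t

x = -4 + 9t, y = -4 - t, z = -3 + 4t


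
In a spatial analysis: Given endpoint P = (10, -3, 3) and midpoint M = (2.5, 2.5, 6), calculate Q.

Q = 2M - P
  = (2·2.5 - 10, 2·2.5 - (-3), 2·6 - 3)
  = (5 - 10, 5 + 3, 12 - 3)
  = (-5, 8, 9)

(-5, 8, 9)


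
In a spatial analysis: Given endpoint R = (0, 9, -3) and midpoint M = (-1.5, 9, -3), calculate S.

S = 2M - R
  = (2·(-1.5) - 0, 2·9 - 9, 2·(-3) - (-3))
  = (-3 + 0, 18 - 9, -6 + 3)
  = (-3, 9, -3)

(-3, 9, -3)


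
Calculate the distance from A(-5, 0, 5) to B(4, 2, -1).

d = √[(x₂-x₁)² + (y₂-y₁)² + (z₂-z₁)²]
  = √[9² + 2² + (-6)²]
  = √[81 + 4 + 36]
  = √121
  ≈ 11

11


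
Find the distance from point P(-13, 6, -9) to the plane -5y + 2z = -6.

distance = |a·x₀ + b·y₀ + c·z₀ - d| / √(a² + b² + c²)
  = |0·(-13) + (-5)·6 + 2·(-9) - (-6)| / √(0² + (-5)² + 2²)
  = |0 - 30 - 18 + 6| / √(0 + 25 + 4)
  = |-42| / √29
  = 42 / 5.385
  ≈ 7.799

7.799


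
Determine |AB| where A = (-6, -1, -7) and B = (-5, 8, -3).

d = √[(x₂-x₁)² + (y₂-y₁)² + (z₂-z₁)²]
  = √[1² + 9² + 4²]
  = √[1 + 81 + 16]
  = √98
  ≈ 9.899

9.899


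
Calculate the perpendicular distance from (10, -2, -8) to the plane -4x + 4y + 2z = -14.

distance = |a·x₀ + b·y₀ + c·z₀ - d| / √(a² + b² + c²)
  = |(-4)·10 + 4·(-2) + 2·(-8) - (-14)| / √((-4)² + 4² + 2²)
  = |-40 - 8 - 16 + 14| / √(16 + 16 + 4)
  = |-50| / √36
  = 50 / 6
  ≈ 8.333

8.333


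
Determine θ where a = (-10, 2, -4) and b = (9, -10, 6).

a·b = (-10)·9 + 2·(-10) + (-4)·6 = -90 - 20 - 24 = -134
|a| = √((-10)² + 2² + (-4)²) = √120 ≈ 10.95
|b| = √(9² + (-10)² + 6²) = √217 ≈ 14.73
cos θ = (a·b)/(|a||b|) = -134/(10.95·14.73) ≈ -0.8304
θ = arccos(-0.8304) ≈ 146.1°

146.1°


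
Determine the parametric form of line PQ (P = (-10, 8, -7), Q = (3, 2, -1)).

Direction vector d = Q - P = (3 + 10, 2 - 8, -1 + 7) = (13, -6, 6)
Parametric form r = P + t·d:
x = -10 + 13t, y = 8 - 6t, z = -7 + 6t

x = -10 + 13t, y = 8 - 6t, z = -7 + 6t


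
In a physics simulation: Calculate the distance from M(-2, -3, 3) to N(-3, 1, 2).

d = √[(x₂-x₁)² + (y₂-y₁)² + (z₂-z₁)²]
  = √[(-1)² + 4² + (-1)²]
  = √[1 + 16 + 1]
  = √18
  ≈ 4.243

4.243


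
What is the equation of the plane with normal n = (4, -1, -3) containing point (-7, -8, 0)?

The plane through P with normal n = (a, b, c) satisfies n·(r - P) = 0,
i.e. ax + by + cz = a·x₀ + b·y₀ + c·z₀.
d = 4·(-7) + (-1)·(-8) + (-3)·0
  = -28 + 8 + 0
  = -20
Equation: 4x - y - 3z = -20

4x - y - 3z = -20


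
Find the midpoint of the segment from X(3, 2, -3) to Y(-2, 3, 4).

M = ((x₁+x₂)/2, (y₁+y₂)/2, (z₁+z₂)/2)
  = ((3 - 2)/2, (2 + 3)/2, (-3 + 4)/2)
  = (1/2, 5/2, 1/2)
  = (0.5, 2.5, 0.5)

(0.5, 2.5, 0.5)


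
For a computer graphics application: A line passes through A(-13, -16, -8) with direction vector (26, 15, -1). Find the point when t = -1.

P(t) = A + t·d
  = (-13 + 26·(-1), -16 + 15·(-1), -8 + (-1)·(-1))
  = (-13 - 26, -16 - 15, -8 + 1)
  = (-39, -31, -7)

(-39, -31, -7)


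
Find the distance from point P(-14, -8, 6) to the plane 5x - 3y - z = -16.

distance = |a·x₀ + b·y₀ + c·z₀ - d| / √(a² + b² + c²)
  = |5·(-14) + (-3)·(-8) + (-1)·6 - (-16)| / √(5² + (-3)² + (-1)²)
  = |-70 + 24 - 6 + 16| / √(25 + 9 + 1)
  = |-36| / √35
  = 36 / 5.916
  ≈ 6.085

6.085


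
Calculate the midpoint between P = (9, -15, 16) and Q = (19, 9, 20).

M = ((x₁+x₂)/2, (y₁+y₂)/2, (z₁+z₂)/2)
  = ((9 + 19)/2, (-15 + 9)/2, (16 + 20)/2)
  = (28/2, -6/2, 36/2)
  = (14, -3, 18)

(14, -3, 18)


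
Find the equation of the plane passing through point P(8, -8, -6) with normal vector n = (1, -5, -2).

The plane through P with normal n = (a, b, c) satisfies n·(r - P) = 0,
i.e. ax + by + cz = a·x₀ + b·y₀ + c·z₀.
d = 1·8 + (-5)·(-8) + (-2)·(-6)
  = 8 + 40 + 12
  = 60
Equation: x - 5y - 2z = 60

x - 5y - 2z = 60


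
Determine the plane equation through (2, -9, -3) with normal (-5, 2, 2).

The plane through P with normal n = (a, b, c) satisfies n·(r - P) = 0,
i.e. ax + by + cz = a·x₀ + b·y₀ + c·z₀.
d = (-5)·2 + 2·(-9) + 2·(-3)
  = -10 - 18 - 6
  = -34
Equation: -5x + 2y + 2z = -34

-5x + 2y + 2z = -34


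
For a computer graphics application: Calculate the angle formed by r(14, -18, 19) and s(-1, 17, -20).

r·s = 14·(-1) + (-18)·17 + 19·(-20) = -14 - 306 - 380 = -700
|r| = √(14² + (-18)² + 19²) = √881 ≈ 29.68
|s| = √((-1)² + 17² + (-20)²) = √690 ≈ 26.27
cos θ = (r·s)/(|r||s|) = -700/(29.68·26.27) ≈ -0.8978
θ = arccos(-0.8978) ≈ 153.9°

153.9°


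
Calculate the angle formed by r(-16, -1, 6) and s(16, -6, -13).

r·s = (-16)·16 + (-1)·(-6) + 6·(-13) = -256 + 6 - 78 = -328
|r| = √((-16)² + (-1)² + 6²) = √293 ≈ 17.12
|s| = √(16² + (-6)² + (-13)²) = √461 ≈ 21.47
cos θ = (r·s)/(|r||s|) = -328/(17.12·21.47) ≈ -0.8925
θ = arccos(-0.8925) ≈ 153.2°

153.2°


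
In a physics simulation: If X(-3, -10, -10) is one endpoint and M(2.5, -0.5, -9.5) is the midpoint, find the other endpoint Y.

Y = 2M - X
  = (2·2.5 - (-3), 2·(-0.5) - (-10), 2·(-9.5) - (-10))
  = (5 + 3, -1 + 10, -19 + 10)
  = (8, 9, -9)

(8, 9, -9)


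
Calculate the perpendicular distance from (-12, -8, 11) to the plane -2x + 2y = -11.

distance = |a·x₀ + b·y₀ + c·z₀ - d| / √(a² + b² + c²)
  = |(-2)·(-12) + 2·(-8) + 0·11 - (-11)| / √((-2)² + 2² + 0²)
  = |24 - 16 + 0 + 11| / √(4 + 4 + 0)
  = |19| / √8
  = 19 / 2.828
  ≈ 6.718

6.718


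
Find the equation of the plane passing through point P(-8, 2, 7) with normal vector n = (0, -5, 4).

The plane through P with normal n = (a, b, c) satisfies n·(r - P) = 0,
i.e. ax + by + cz = a·x₀ + b·y₀ + c·z₀.
d = 0·(-8) + (-5)·2 + 4·7
  = 0 - 10 + 28
  = 18
Equation: -5y + 4z = 18

-5y + 4z = 18


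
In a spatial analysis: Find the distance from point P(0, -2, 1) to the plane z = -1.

distance = |a·x₀ + b·y₀ + c·z₀ - d| / √(a² + b² + c²)
  = |0·0 + 0·(-2) + 1·1 - (-1)| / √(0² + 0² + 1²)
  = |0 + 0 + 1 + 1| / √(0 + 0 + 1)
  = |2| / √1
  = 2 / 1
  ≈ 2

2


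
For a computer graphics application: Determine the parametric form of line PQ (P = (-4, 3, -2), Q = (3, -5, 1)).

Direction vector d = Q - P = (3 + 4, -5 - 3, 1 + 2) = (7, -8, 3)
Parametric form r = P + t·d:
x = -4 + 7t, y = 3 - 8t, z = -2 + 3t

x = -4 + 7t, y = 3 - 8t, z = -2 + 3t


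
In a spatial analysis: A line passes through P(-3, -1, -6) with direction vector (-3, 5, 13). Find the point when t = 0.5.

P(t) = P + t·d
  = (-3 + (-3)·0.5, -1 + 5·0.5, -6 + 13·0.5)
  = (-3 - 1.5, -1 + 2.5, -6 + 6.5)
  = (-4.5, 1.5, 0.5)

(-4.5, 1.5, 0.5)


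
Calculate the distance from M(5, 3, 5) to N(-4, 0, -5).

d = √[(x₂-x₁)² + (y₂-y₁)² + (z₂-z₁)²]
  = √[(-9)² + (-3)² + (-10)²]
  = √[81 + 9 + 100]
  = √190
  ≈ 13.78

13.78


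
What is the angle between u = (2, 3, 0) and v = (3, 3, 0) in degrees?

u·v = 2·3 + 3·3 + 0·0 = 6 + 9 + 0 = 15
|u| = √(2² + 3² + 0²) = √13 ≈ 3.606
|v| = √(3² + 3² + 0²) = √18 ≈ 4.243
cos θ = (u·v)/(|u||v|) = 15/(3.606·4.243) ≈ 0.9806
θ = arccos(0.9806) ≈ 11.31°

11.31°


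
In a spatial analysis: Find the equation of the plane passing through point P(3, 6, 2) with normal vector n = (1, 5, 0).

The plane through P with normal n = (a, b, c) satisfies n·(r - P) = 0,
i.e. ax + by + cz = a·x₀ + b·y₀ + c·z₀.
d = 1·3 + 5·6 + 0·2
  = 3 + 30 + 0
  = 33
Equation: x + 5y = 33

x + 5y = 33


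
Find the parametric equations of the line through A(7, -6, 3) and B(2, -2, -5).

Direction vector d = B - A = (2 - 7, -2 + 6, -5 - 3) = (-5, 4, -8)
Parametric form r = A + t·d:
x = 7 - 5t, y = -6 + 4t, z = 3 - 8t

x = 7 - 5t, y = -6 + 4t, z = 3 - 8t


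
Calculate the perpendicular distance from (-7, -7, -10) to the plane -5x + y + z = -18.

distance = |a·x₀ + b·y₀ + c·z₀ - d| / √(a² + b² + c²)
  = |(-5)·(-7) + 1·(-7) + 1·(-10) - (-18)| / √((-5)² + 1² + 1²)
  = |35 - 7 - 10 + 18| / √(25 + 1 + 1)
  = |36| / √27
  = 36 / 5.196
  ≈ 6.928

6.928


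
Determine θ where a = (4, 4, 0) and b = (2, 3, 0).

a·b = 4·2 + 4·3 + 0·0 = 8 + 12 + 0 = 20
|a| = √(4² + 4² + 0²) = √32 ≈ 5.657
|b| = √(2² + 3² + 0²) = √13 ≈ 3.606
cos θ = (a·b)/(|a||b|) = 20/(5.657·3.606) ≈ 0.9806
θ = arccos(0.9806) ≈ 11.31°

11.31°


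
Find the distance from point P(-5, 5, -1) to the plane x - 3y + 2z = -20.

distance = |a·x₀ + b·y₀ + c·z₀ - d| / √(a² + b² + c²)
  = |1·(-5) + (-3)·5 + 2·(-1) - (-20)| / √(1² + (-3)² + 2²)
  = |-5 - 15 - 2 + 20| / √(1 + 9 + 4)
  = |-2| / √14
  = 2 / 3.742
  ≈ 0.5345

0.5345


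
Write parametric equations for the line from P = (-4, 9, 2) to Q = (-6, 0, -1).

Direction vector d = Q - P = (-6 + 4, 0 - 9, -1 - 2) = (-2, -9, -3)
Parametric form r = P + t·d:
x = -4 - 2t, y = 9 - 9t, z = 2 - 3t

x = -4 - 2t, y = 9 - 9t, z = 2 - 3t


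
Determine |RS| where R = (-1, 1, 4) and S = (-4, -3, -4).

d = √[(x₂-x₁)² + (y₂-y₁)² + (z₂-z₁)²]
  = √[(-3)² + (-4)² + (-8)²]
  = √[9 + 16 + 64]
  = √89
  ≈ 9.434

9.434


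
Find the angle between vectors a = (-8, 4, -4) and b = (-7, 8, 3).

a·b = (-8)·(-7) + 4·8 + (-4)·3 = 56 + 32 - 12 = 76
|a| = √((-8)² + 4² + (-4)²) = √96 ≈ 9.798
|b| = √((-7)² + 8² + 3²) = √122 ≈ 11.05
cos θ = (a·b)/(|a||b|) = 76/(9.798·11.05) ≈ 0.7023
θ = arccos(0.7023) ≈ 45.39°

45.39°


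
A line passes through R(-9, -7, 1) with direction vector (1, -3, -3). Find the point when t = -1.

P(t) = R + t·d
  = (-9 + 1·(-1), -7 + (-3)·(-1), 1 + (-3)·(-1))
  = (-9 - 1, -7 + 3, 1 + 3)
  = (-10, -4, 4)

(-10, -4, 4)


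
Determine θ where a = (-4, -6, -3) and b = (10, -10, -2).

a·b = (-4)·10 + (-6)·(-10) + (-3)·(-2) = -40 + 60 + 6 = 26
|a| = √((-4)² + (-6)² + (-3)²) = √61 ≈ 7.81
|b| = √(10² + (-10)² + (-2)²) = √204 ≈ 14.28
cos θ = (a·b)/(|a||b|) = 26/(7.81·14.28) ≈ 0.2331
θ = arccos(0.2331) ≈ 76.52°

76.52°


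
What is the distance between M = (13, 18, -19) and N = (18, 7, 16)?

d = √[(x₂-x₁)² + (y₂-y₁)² + (z₂-z₁)²]
  = √[5² + (-11)² + 35²]
  = √[25 + 121 + 1225]
  = √1371
  ≈ 37.03

37.03


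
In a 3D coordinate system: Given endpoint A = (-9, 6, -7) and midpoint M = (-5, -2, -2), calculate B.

B = 2M - A
  = (2·(-5) - (-9), 2·(-2) - 6, 2·(-2) - (-7))
  = (-10 + 9, -4 - 6, -4 + 7)
  = (-1, -10, 3)

(-1, -10, 3)


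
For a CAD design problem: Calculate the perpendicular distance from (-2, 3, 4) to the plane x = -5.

distance = |a·x₀ + b·y₀ + c·z₀ - d| / √(a² + b² + c²)
  = |1·(-2) + 0·3 + 0·4 - (-5)| / √(1² + 0² + 0²)
  = |-2 + 0 + 0 + 5| / √(1 + 0 + 0)
  = |3| / √1
  = 3 / 1
  ≈ 3

3


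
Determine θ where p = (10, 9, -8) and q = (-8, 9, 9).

p·q = 10·(-8) + 9·9 + (-8)·9 = -80 + 81 - 72 = -71
|p| = √(10² + 9² + (-8)²) = √245 ≈ 15.65
|q| = √((-8)² + 9² + 9²) = √226 ≈ 15.03
cos θ = (p·q)/(|p||q|) = -71/(15.65·15.03) ≈ -0.3017
θ = arccos(-0.3017) ≈ 107.6°

107.6°


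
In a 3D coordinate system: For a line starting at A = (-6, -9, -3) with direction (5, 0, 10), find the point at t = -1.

P(t) = A + t·d
  = (-6 + 5·(-1), -9 + 0·(-1), -3 + 10·(-1))
  = (-6 - 5, -9 + 0, -3 - 10)
  = (-11, -9, -13)

(-11, -9, -13)


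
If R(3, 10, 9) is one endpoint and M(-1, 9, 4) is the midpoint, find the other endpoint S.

S = 2M - R
  = (2·(-1) - 3, 2·9 - 10, 2·4 - 9)
  = (-2 - 3, 18 - 10, 8 - 9)
  = (-5, 8, -1)

(-5, 8, -1)


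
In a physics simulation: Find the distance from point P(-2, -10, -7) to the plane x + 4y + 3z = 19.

distance = |a·x₀ + b·y₀ + c·z₀ - d| / √(a² + b² + c²)
  = |1·(-2) + 4·(-10) + 3·(-7) - 19| / √(1² + 4² + 3²)
  = |-2 - 40 - 21 - 19| / √(1 + 16 + 9)
  = |-82| / √26
  = 82 / 5.099
  ≈ 16.08

16.08


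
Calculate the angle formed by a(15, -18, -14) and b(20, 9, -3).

a·b = 15·20 + (-18)·9 + (-14)·(-3) = 300 - 162 + 42 = 180
|a| = √(15² + (-18)² + (-14)²) = √745 ≈ 27.29
|b| = √(20² + 9² + (-3)²) = √490 ≈ 22.14
cos θ = (a·b)/(|a||b|) = 180/(27.29·22.14) ≈ 0.2979
θ = arccos(0.2979) ≈ 72.67°

72.67°


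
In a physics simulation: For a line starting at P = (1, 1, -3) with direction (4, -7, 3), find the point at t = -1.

P(t) = P + t·d
  = (1 + 4·(-1), 1 + (-7)·(-1), -3 + 3·(-1))
  = (1 - 4, 1 + 7, -3 - 3)
  = (-3, 8, -6)

(-3, 8, -6)


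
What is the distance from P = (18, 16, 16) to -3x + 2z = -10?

distance = |a·x₀ + b·y₀ + c·z₀ - d| / √(a² + b² + c²)
  = |(-3)·18 + 0·16 + 2·16 - (-10)| / √((-3)² + 0² + 2²)
  = |-54 + 0 + 32 + 10| / √(9 + 0 + 4)
  = |-12| / √13
  = 12 / 3.606
  ≈ 3.328

3.328


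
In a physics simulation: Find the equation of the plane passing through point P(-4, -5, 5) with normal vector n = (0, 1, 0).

The plane through P with normal n = (a, b, c) satisfies n·(r - P) = 0,
i.e. ax + by + cz = a·x₀ + b·y₀ + c·z₀.
d = 0·(-4) + 1·(-5) + 0·5
  = 0 - 5 + 0
  = -5
Equation: y = -5

y = -5


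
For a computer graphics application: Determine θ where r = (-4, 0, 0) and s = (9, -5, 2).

r·s = (-4)·9 + 0·(-5) + 0·2 = -36 + 0 + 0 = -36
|r| = √((-4)² + 0² + 0²) = √16 ≈ 4
|s| = √(9² + (-5)² + 2²) = √110 ≈ 10.49
cos θ = (r·s)/(|r||s|) = -36/(4·10.49) ≈ -0.8581
θ = arccos(-0.8581) ≈ 149.1°

149.1°


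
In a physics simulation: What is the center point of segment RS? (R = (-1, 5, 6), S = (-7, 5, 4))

M = ((x₁+x₂)/2, (y₁+y₂)/2, (z₁+z₂)/2)
  = ((-1 - 7)/2, (5 + 5)/2, (6 + 4)/2)
  = (-8/2, 10/2, 10/2)
  = (-4, 5, 5)

(-4, 5, 5)


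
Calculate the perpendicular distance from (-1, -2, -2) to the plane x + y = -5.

distance = |a·x₀ + b·y₀ + c·z₀ - d| / √(a² + b² + c²)
  = |1·(-1) + 1·(-2) + 0·(-2) - (-5)| / √(1² + 1² + 0²)
  = |-1 - 2 + 0 + 5| / √(1 + 1 + 0)
  = |2| / √2
  = 2 / 1.414
  ≈ 1.414

1.414


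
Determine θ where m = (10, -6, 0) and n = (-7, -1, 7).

m·n = 10·(-7) + (-6)·(-1) + 0·7 = -70 + 6 + 0 = -64
|m| = √(10² + (-6)² + 0²) = √136 ≈ 11.66
|n| = √((-7)² + (-1)² + 7²) = √99 ≈ 9.95
cos θ = (m·n)/(|m||n|) = -64/(11.66·9.95) ≈ -0.5516
θ = arccos(-0.5516) ≈ 123.5°

123.5°


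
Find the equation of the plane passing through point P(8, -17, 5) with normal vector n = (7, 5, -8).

The plane through P with normal n = (a, b, c) satisfies n·(r - P) = 0,
i.e. ax + by + cz = a·x₀ + b·y₀ + c·z₀.
d = 7·8 + 5·(-17) + (-8)·5
  = 56 - 85 - 40
  = -69
Equation: 7x + 5y - 8z = -69

7x + 5y - 8z = -69


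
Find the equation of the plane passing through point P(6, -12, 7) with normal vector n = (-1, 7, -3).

The plane through P with normal n = (a, b, c) satisfies n·(r - P) = 0,
i.e. ax + by + cz = a·x₀ + b·y₀ + c·z₀.
d = (-1)·6 + 7·(-12) + (-3)·7
  = -6 - 84 - 21
  = -111
Equation: -x + 7y - 3z = -111

-x + 7y - 3z = -111


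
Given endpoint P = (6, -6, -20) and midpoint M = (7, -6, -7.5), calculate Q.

Q = 2M - P
  = (2·7 - 6, 2·(-6) - (-6), 2·(-7.5) - (-20))
  = (14 - 6, -12 + 6, -15 + 20)
  = (8, -6, 5)

(8, -6, 5)


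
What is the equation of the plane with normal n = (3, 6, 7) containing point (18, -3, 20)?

The plane through P with normal n = (a, b, c) satisfies n·(r - P) = 0,
i.e. ax + by + cz = a·x₀ + b·y₀ + c·z₀.
d = 3·18 + 6·(-3) + 7·20
  = 54 - 18 + 140
  = 176
Equation: 3x + 6y + 7z = 176

3x + 6y + 7z = 176


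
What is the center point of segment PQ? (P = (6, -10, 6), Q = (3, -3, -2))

M = ((x₁+x₂)/2, (y₁+y₂)/2, (z₁+z₂)/2)
  = ((6 + 3)/2, (-10 - 3)/2, (6 - 2)/2)
  = (9/2, -13/2, 4/2)
  = (4.5, -6.5, 2)

(4.5, -6.5, 2)


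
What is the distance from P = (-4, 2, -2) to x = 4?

distance = |a·x₀ + b·y₀ + c·z₀ - d| / √(a² + b² + c²)
  = |1·(-4) + 0·2 + 0·(-2) - 4| / √(1² + 0² + 0²)
  = |-4 + 0 + 0 - 4| / √(1 + 0 + 0)
  = |-8| / √1
  = 8 / 1
  ≈ 8

8


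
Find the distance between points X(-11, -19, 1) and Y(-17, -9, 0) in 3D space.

d = √[(x₂-x₁)² + (y₂-y₁)² + (z₂-z₁)²]
  = √[(-6)² + 10² + (-1)²]
  = √[36 + 100 + 1]
  = √137
  ≈ 11.7

11.7


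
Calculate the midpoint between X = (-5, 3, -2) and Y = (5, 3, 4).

M = ((x₁+x₂)/2, (y₁+y₂)/2, (z₁+z₂)/2)
  = ((-5 + 5)/2, (3 + 3)/2, (-2 + 4)/2)
  = (0/2, 6/2, 2/2)
  = (0, 3, 1)

(0, 3, 1)


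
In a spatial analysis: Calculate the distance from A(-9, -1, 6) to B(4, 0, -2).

d = √[(x₂-x₁)² + (y₂-y₁)² + (z₂-z₁)²]
  = √[13² + 1² + (-8)²]
  = √[169 + 1 + 64]
  = √234
  ≈ 15.3

15.3


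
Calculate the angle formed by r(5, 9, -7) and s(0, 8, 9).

r·s = 5·0 + 9·8 + (-7)·9 = 0 + 72 - 63 = 9
|r| = √(5² + 9² + (-7)²) = √155 ≈ 12.45
|s| = √(0² + 8² + 9²) = √145 ≈ 12.04
cos θ = (r·s)/(|r||s|) = 9/(12.45·12.04) ≈ 0.06003
θ = arccos(0.06003) ≈ 86.56°

86.56°


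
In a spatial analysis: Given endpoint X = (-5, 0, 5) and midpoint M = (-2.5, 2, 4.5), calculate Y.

Y = 2M - X
  = (2·(-2.5) - (-5), 2·2 - 0, 2·4.5 - 5)
  = (-5 + 5, 4 + 0, 9 - 5)
  = (0, 4, 4)

(0, 4, 4)


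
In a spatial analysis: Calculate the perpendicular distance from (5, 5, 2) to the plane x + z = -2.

distance = |a·x₀ + b·y₀ + c·z₀ - d| / √(a² + b² + c²)
  = |1·5 + 0·5 + 1·2 - (-2)| / √(1² + 0² + 1²)
  = |5 + 0 + 2 + 2| / √(1 + 0 + 1)
  = |9| / √2
  = 9 / 1.414
  ≈ 6.364

6.364


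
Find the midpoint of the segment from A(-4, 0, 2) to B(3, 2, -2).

M = ((x₁+x₂)/2, (y₁+y₂)/2, (z₁+z₂)/2)
  = ((-4 + 3)/2, (0 + 2)/2, (2 - 2)/2)
  = (-1/2, 2/2, 0/2)
  = (-0.5, 1, 0)

(-0.5, 1, 0)


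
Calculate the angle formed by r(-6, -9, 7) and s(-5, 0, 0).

r·s = (-6)·(-5) + (-9)·0 + 7·0 = 30 + 0 + 0 = 30
|r| = √((-6)² + (-9)² + 7²) = √166 ≈ 12.88
|s| = √((-5)² + 0² + 0²) = √25 ≈ 5
cos θ = (r·s)/(|r||s|) = 30/(12.88·5) ≈ 0.4657
θ = arccos(0.4657) ≈ 62.25°

62.25°


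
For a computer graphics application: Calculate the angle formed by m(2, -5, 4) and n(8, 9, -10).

m·n = 2·8 + (-5)·9 + 4·(-10) = 16 - 45 - 40 = -69
|m| = √(2² + (-5)² + 4²) = √45 ≈ 6.708
|n| = √(8² + 9² + (-10)²) = √245 ≈ 15.65
cos θ = (m·n)/(|m||n|) = -69/(6.708·15.65) ≈ -0.6571
θ = arccos(-0.6571) ≈ 131.1°

131.1°


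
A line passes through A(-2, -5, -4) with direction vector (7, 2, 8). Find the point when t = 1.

P(t) = A + t·d
  = (-2 + 7·1, -5 + 2·1, -4 + 8·1)
  = (-2 + 7, -5 + 2, -4 + 8)
  = (5, -3, 4)

(5, -3, 4)


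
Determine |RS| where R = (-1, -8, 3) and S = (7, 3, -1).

d = √[(x₂-x₁)² + (y₂-y₁)² + (z₂-z₁)²]
  = √[8² + 11² + (-4)²]
  = √[64 + 121 + 16]
  = √201
  ≈ 14.18

14.18


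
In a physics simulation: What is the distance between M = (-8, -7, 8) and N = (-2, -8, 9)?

d = √[(x₂-x₁)² + (y₂-y₁)² + (z₂-z₁)²]
  = √[6² + (-1)² + 1²]
  = √[36 + 1 + 1]
  = √38
  ≈ 6.164

6.164


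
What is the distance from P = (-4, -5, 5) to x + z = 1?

distance = |a·x₀ + b·y₀ + c·z₀ - d| / √(a² + b² + c²)
  = |1·(-4) + 0·(-5) + 1·5 - 1| / √(1² + 0² + 1²)
  = |-4 + 0 + 5 - 1| / √(1 + 0 + 1)
  = |0| / √2
  = 0 / 1.414
  ≈ 0

0


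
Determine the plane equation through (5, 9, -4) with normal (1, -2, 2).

The plane through P with normal n = (a, b, c) satisfies n·(r - P) = 0,
i.e. ax + by + cz = a·x₀ + b·y₀ + c·z₀.
d = 1·5 + (-2)·9 + 2·(-4)
  = 5 - 18 - 8
  = -21
Equation: x - 2y + 2z = -21

x - 2y + 2z = -21


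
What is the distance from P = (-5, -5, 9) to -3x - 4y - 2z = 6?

distance = |a·x₀ + b·y₀ + c·z₀ - d| / √(a² + b² + c²)
  = |(-3)·(-5) + (-4)·(-5) + (-2)·9 - 6| / √((-3)² + (-4)² + (-2)²)
  = |15 + 20 - 18 - 6| / √(9 + 16 + 4)
  = |11| / √29
  = 11 / 5.385
  ≈ 2.043

2.043


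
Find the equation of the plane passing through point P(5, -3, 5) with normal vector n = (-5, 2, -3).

The plane through P with normal n = (a, b, c) satisfies n·(r - P) = 0,
i.e. ax + by + cz = a·x₀ + b·y₀ + c·z₀.
d = (-5)·5 + 2·(-3) + (-3)·5
  = -25 - 6 - 15
  = -46
Equation: -5x + 2y - 3z = -46

-5x + 2y - 3z = -46


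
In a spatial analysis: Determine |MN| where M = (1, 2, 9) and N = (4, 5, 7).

d = √[(x₂-x₁)² + (y₂-y₁)² + (z₂-z₁)²]
  = √[3² + 3² + (-2)²]
  = √[9 + 9 + 4]
  = √22
  ≈ 4.69

4.69


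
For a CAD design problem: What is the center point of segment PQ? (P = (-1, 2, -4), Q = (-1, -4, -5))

M = ((x₁+x₂)/2, (y₁+y₂)/2, (z₁+z₂)/2)
  = ((-1 - 1)/2, (2 - 4)/2, (-4 - 5)/2)
  = (-2/2, -2/2, -9/2)
  = (-1, -1, -4.5)

(-1, -1, -4.5)


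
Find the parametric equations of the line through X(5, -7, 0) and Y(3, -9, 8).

Direction vector d = Y - X = (3 - 5, -9 + 7, 8 + 0) = (-2, -2, 8)
Parametric form r = X + t·d:
x = 5 - 2t, y = -7 - 2t, z = 0 + 8t

x = 5 - 2t, y = -7 - 2t, z = 0 + 8t


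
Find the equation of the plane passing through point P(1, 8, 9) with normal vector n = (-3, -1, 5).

The plane through P with normal n = (a, b, c) satisfies n·(r - P) = 0,
i.e. ax + by + cz = a·x₀ + b·y₀ + c·z₀.
d = (-3)·1 + (-1)·8 + 5·9
  = -3 - 8 + 45
  = 34
Equation: -3x - y + 5z = 34

-3x - y + 5z = 34


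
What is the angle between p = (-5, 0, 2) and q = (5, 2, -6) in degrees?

p·q = (-5)·5 + 0·2 + 2·(-6) = -25 + 0 - 12 = -37
|p| = √((-5)² + 0² + 2²) = √29 ≈ 5.385
|q| = √(5² + 2² + (-6)²) = √65 ≈ 8.062
cos θ = (p·q)/(|p||q|) = -37/(5.385·8.062) ≈ -0.8522
θ = arccos(-0.8522) ≈ 148.5°

148.5°


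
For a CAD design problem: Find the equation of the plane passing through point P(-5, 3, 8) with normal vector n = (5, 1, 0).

The plane through P with normal n = (a, b, c) satisfies n·(r - P) = 0,
i.e. ax + by + cz = a·x₀ + b·y₀ + c·z₀.
d = 5·(-5) + 1·3 + 0·8
  = -25 + 3 + 0
  = -22
Equation: 5x + y = -22

5x + y = -22


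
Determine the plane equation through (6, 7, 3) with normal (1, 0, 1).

The plane through P with normal n = (a, b, c) satisfies n·(r - P) = 0,
i.e. ax + by + cz = a·x₀ + b·y₀ + c·z₀.
d = 1·6 + 0·7 + 1·3
  = 6 + 0 + 3
  = 9
Equation: x + z = 9

x + z = 9


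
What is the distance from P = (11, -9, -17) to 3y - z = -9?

distance = |a·x₀ + b·y₀ + c·z₀ - d| / √(a² + b² + c²)
  = |0·11 + 3·(-9) + (-1)·(-17) - (-9)| / √(0² + 3² + (-1)²)
  = |0 - 27 + 17 + 9| / √(0 + 9 + 1)
  = |-1| / √10
  = 1 / 3.162
  ≈ 0.3162

0.3162


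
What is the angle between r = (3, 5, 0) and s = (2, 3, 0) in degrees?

r·s = 3·2 + 5·3 + 0·0 = 6 + 15 + 0 = 21
|r| = √(3² + 5² + 0²) = √34 ≈ 5.831
|s| = √(2² + 3² + 0²) = √13 ≈ 3.606
cos θ = (r·s)/(|r||s|) = 21/(5.831·3.606) ≈ 0.9989
θ = arccos(0.9989) ≈ 2.726°

2.726°


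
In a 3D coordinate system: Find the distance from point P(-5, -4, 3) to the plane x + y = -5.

distance = |a·x₀ + b·y₀ + c·z₀ - d| / √(a² + b² + c²)
  = |1·(-5) + 1·(-4) + 0·3 - (-5)| / √(1² + 1² + 0²)
  = |-5 - 4 + 0 + 5| / √(1 + 1 + 0)
  = |-4| / √2
  = 4 / 1.414
  ≈ 2.828

2.828


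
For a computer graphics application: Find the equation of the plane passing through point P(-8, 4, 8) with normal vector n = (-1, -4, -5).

The plane through P with normal n = (a, b, c) satisfies n·(r - P) = 0,
i.e. ax + by + cz = a·x₀ + b·y₀ + c·z₀.
d = (-1)·(-8) + (-4)·4 + (-5)·8
  = 8 - 16 - 40
  = -48
Equation: -x - 4y - 5z = -48

-x - 4y - 5z = -48


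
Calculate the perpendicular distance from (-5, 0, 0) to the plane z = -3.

distance = |a·x₀ + b·y₀ + c·z₀ - d| / √(a² + b² + c²)
  = |0·(-5) + 0·0 + 1·0 - (-3)| / √(0² + 0² + 1²)
  = |0 + 0 + 0 + 3| / √(0 + 0 + 1)
  = |3| / √1
  = 3 / 1
  ≈ 3

3


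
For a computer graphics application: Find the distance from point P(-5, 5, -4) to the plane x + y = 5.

distance = |a·x₀ + b·y₀ + c·z₀ - d| / √(a² + b² + c²)
  = |1·(-5) + 1·5 + 0·(-4) - 5| / √(1² + 1² + 0²)
  = |-5 + 5 + 0 - 5| / √(1 + 1 + 0)
  = |-5| / √2
  = 5 / 1.414
  ≈ 3.536

3.536


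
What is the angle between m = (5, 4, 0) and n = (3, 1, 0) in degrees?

m·n = 5·3 + 4·1 + 0·0 = 15 + 4 + 0 = 19
|m| = √(5² + 4² + 0²) = √41 ≈ 6.403
|n| = √(3² + 1² + 0²) = √10 ≈ 3.162
cos θ = (m·n)/(|m||n|) = 19/(6.403·3.162) ≈ 0.9383
θ = arccos(0.9383) ≈ 20.22°

20.22°


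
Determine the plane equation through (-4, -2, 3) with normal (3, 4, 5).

The plane through P with normal n = (a, b, c) satisfies n·(r - P) = 0,
i.e. ax + by + cz = a·x₀ + b·y₀ + c·z₀.
d = 3·(-4) + 4·(-2) + 5·3
  = -12 - 8 + 15
  = -5
Equation: 3x + 4y + 5z = -5

3x + 4y + 5z = -5


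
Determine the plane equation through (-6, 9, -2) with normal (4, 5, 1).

The plane through P with normal n = (a, b, c) satisfies n·(r - P) = 0,
i.e. ax + by + cz = a·x₀ + b·y₀ + c·z₀.
d = 4·(-6) + 5·9 + 1·(-2)
  = -24 + 45 - 2
  = 19
Equation: 4x + 5y + z = 19

4x + 5y + z = 19


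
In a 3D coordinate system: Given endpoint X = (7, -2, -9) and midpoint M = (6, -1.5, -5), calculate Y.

Y = 2M - X
  = (2·6 - 7, 2·(-1.5) - (-2), 2·(-5) - (-9))
  = (12 - 7, -3 + 2, -10 + 9)
  = (5, -1, -1)

(5, -1, -1)


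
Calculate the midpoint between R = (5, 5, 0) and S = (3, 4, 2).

M = ((x₁+x₂)/2, (y₁+y₂)/2, (z₁+z₂)/2)
  = ((5 + 3)/2, (5 + 4)/2, (0 + 2)/2)
  = (8/2, 9/2, 2/2)
  = (4, 4.5, 1)

(4, 4.5, 1)


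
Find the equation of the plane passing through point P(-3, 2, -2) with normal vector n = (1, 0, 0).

The plane through P with normal n = (a, b, c) satisfies n·(r - P) = 0,
i.e. ax + by + cz = a·x₀ + b·y₀ + c·z₀.
d = 1·(-3) + 0·2 + 0·(-2)
  = -3 + 0 + 0
  = -3
Equation: x = -3

x = -3


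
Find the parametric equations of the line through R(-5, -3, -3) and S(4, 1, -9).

Direction vector d = S - R = (4 + 5, 1 + 3, -9 + 3) = (9, 4, -6)
Parametric form r = R + t·d:
x = -5 + 9t, y = -3 + 4t, z = -3 - 6t

x = -5 + 9t, y = -3 + 4t, z = -3 - 6t


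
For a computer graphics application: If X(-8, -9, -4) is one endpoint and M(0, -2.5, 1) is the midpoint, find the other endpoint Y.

Y = 2M - X
  = (2·0 - (-8), 2·(-2.5) - (-9), 2·1 - (-4))
  = (0 + 8, -5 + 9, 2 + 4)
  = (8, 4, 6)

(8, 4, 6)


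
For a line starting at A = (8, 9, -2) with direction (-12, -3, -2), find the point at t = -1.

P(t) = A + t·d
  = (8 + (-12)·(-1), 9 + (-3)·(-1), -2 + (-2)·(-1))
  = (8 + 12, 9 + 3, -2 + 2)
  = (20, 12, 0)

(20, 12, 0)


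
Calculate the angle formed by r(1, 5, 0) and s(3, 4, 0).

r·s = 1·3 + 5·4 + 0·0 = 3 + 20 + 0 = 23
|r| = √(1² + 5² + 0²) = √26 ≈ 5.099
|s| = √(3² + 4² + 0²) = √25 ≈ 5
cos θ = (r·s)/(|r||s|) = 23/(5.099·5) ≈ 0.9021
θ = arccos(0.9021) ≈ 25.56°

25.56°


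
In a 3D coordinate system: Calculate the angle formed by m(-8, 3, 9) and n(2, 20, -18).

m·n = (-8)·2 + 3·20 + 9·(-18) = -16 + 60 - 162 = -118
|m| = √((-8)² + 3² + 9²) = √154 ≈ 12.41
|n| = √(2² + 20² + (-18)²) = √728 ≈ 26.98
cos θ = (m·n)/(|m||n|) = -118/(12.41·26.98) ≈ -0.3524
θ = arccos(-0.3524) ≈ 110.6°

110.6°


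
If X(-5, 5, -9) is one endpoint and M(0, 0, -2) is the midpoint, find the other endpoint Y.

Y = 2M - X
  = (2·0 - (-5), 2·0 - 5, 2·(-2) - (-9))
  = (0 + 5, 0 - 5, -4 + 9)
  = (5, -5, 5)

(5, -5, 5)


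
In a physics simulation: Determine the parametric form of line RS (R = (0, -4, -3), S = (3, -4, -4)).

Direction vector d = S - R = (3 + 0, -4 + 4, -4 + 3) = (3, 0, -1)
Parametric form r = R + t·d:
x = 0 + 3t, y = -4, z = -3 - t

x = 0 + 3t, y = -4, z = -3 - t


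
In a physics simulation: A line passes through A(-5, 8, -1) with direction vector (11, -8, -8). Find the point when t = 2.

P(t) = A + t·d
  = (-5 + 11·2, 8 + (-8)·2, -1 + (-8)·2)
  = (-5 + 22, 8 - 16, -1 - 16)
  = (17, -8, -17)

(17, -8, -17)


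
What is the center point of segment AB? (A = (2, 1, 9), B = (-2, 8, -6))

M = ((x₁+x₂)/2, (y₁+y₂)/2, (z₁+z₂)/2)
  = ((2 - 2)/2, (1 + 8)/2, (9 - 6)/2)
  = (0/2, 9/2, 3/2)
  = (0, 4.5, 1.5)

(0, 4.5, 1.5)


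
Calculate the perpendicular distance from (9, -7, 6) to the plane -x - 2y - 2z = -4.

distance = |a·x₀ + b·y₀ + c·z₀ - d| / √(a² + b² + c²)
  = |(-1)·9 + (-2)·(-7) + (-2)·6 - (-4)| / √((-1)² + (-2)² + (-2)²)
  = |-9 + 14 - 12 + 4| / √(1 + 4 + 4)
  = |-3| / √9
  = 3 / 3
  ≈ 1

1


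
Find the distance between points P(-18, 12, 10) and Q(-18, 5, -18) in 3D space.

d = √[(x₂-x₁)² + (y₂-y₁)² + (z₂-z₁)²]
  = √[0² + (-7)² + (-28)²]
  = √[0 + 49 + 784]
  = √833
  ≈ 28.86

28.86
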